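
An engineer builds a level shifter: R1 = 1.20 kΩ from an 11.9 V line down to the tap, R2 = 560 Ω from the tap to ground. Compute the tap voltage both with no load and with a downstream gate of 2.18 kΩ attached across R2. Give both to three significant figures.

Unloaded: 3.79 V; loaded: 3.22 V

Open-circuit: V = 11.9 × 560/(1200 + 560) = 3.79 V.
With the load, R2 becomes R2‖R_L = 445.5 Ω, so V = 11.9 × 445.5/1646 = 3.22 V.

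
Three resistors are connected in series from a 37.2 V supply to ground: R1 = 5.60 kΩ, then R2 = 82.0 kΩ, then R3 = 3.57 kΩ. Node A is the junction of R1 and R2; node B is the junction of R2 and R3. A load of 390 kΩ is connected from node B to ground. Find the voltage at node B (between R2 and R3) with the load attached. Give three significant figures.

V ≈ 1.44 V

At node B, R3 is in parallel with the load: R3‖R_L = 3.538 kΩ.
Below node A the resistance is R2 + (R3‖R_L) = 85.54 kΩ, so V_A = 37.2 × 85.54/91.14 = 34.91 V.
Then V_B = V_A × (R3‖R_L)/(R2 + R3‖R_L) = 34.91 × 3.538/85.54 = 1.44 V.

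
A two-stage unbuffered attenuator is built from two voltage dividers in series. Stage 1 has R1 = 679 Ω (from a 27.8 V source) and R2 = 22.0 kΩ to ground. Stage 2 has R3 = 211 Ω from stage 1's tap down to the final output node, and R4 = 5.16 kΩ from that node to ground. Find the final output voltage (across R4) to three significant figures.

V_out ≈ 23.1 V

Stage 2 presents R3+R4 = 5371 Ω as a load on stage 1's tap.
Stage 1's lower leg becomes R2‖(R3+R4) = 4317 Ω, so V_mid = 27.8 × 4317/4996 = 24.02 V.
Stage 2 is itself unloaded: V_out = V_mid × R4/(R3+R4) = 24.02 × 5160/5371 = 23.1 V.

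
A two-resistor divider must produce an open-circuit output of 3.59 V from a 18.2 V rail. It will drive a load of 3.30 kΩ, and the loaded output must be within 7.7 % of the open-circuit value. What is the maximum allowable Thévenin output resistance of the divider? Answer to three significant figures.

Loading drop = R_th/(R_th + R_L) ≤ 0.0770, so R_th ≤ R_L · ε/(1−ε) = 3.30 kΩ × 0.0770/0.9230 = 275 Ω.

R_th ≤ 275 Ω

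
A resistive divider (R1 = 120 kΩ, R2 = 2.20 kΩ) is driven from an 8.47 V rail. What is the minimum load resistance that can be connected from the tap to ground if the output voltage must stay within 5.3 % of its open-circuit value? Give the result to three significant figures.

Output resistance R_th = R1‖R2 = (120 × 2.20)/122.2 = 2.160 kΩ.
The fractional drop is R_th/(R_th + R_L); requiring this ≤ 0.0530 gives R_L ≥ R_th(1/0.0530 − 1) = 2.160 × 17.87 = 38.6 kΩ.

R_L(min) ≈ 38.6 kΩ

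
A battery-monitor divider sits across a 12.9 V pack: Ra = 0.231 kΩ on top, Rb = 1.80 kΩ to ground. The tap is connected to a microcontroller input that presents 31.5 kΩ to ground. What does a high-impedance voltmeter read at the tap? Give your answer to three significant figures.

The load sits in parallel with Rb: Rb‖R_L = (1800 × 31500) / (1800 + 31500) = 1703 Ω.
V_out = 12.9 × 1703 / (231 + 1703) = 12.9 × 1703/1934 = 11.4 V.

V_out ≈ 11.4 V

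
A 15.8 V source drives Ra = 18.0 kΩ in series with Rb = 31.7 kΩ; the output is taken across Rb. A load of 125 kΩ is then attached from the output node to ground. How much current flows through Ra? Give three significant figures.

I ≈ 0.365 mA

Rb‖R_L = 25.29 kΩ, so the source sees Ra + Rb‖R_L = 43.29 kΩ.
I = 15.8 V / 43.29 kΩ = 0.365 mA.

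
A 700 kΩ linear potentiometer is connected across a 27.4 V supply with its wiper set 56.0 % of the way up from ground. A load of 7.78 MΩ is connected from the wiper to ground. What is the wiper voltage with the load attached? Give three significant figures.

V ≈ 15.0 V

The wiper splits the pot into (1−α)R = 308.0 kΩ above and αR = 392.0 kΩ below.
Lower section ‖ load = 373.2 kΩ.
V_wiper = 27.4 × 373.2/(308.0 + 373.2) = 15.0 V.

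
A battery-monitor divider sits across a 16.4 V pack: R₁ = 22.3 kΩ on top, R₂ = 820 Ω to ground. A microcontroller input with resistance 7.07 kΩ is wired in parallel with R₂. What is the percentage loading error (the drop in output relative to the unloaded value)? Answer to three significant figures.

Unloaded V = 16.4 × 820/23120 = 0.58166 V.
Loaded: R₂‖R_L = 734.8 Ω, giving V = 16.4 × 734.8/23030 = 0.52314 V.
Drop = (0.58166 − 0.52314) / 0.58166 = 10.1 %.

10.1 %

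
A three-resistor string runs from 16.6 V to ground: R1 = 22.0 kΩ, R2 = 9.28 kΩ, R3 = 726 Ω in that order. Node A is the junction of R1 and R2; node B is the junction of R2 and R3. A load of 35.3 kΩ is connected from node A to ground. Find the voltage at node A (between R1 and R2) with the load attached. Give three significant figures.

Below node A the series string R2+R3 = 10010 Ω sits in parallel with the 35300 Ω load: 7796 Ω.
V_A = 16.6 × 7796/(22000 + 7796) = 4.34 V.

V ≈ 4.34 V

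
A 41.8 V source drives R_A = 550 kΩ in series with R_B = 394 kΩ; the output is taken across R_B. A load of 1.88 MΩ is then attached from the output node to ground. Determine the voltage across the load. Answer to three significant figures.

V_out ≈ 15.5 V

The load sits in parallel with R_B: R_B‖R_L = (394 × 1880) / (394 + 1880) = 325.7 kΩ.
V_out = 41.8 × 325.7 / (550 + 325.7) = 41.8 × 325.7/875.7 = 15.5 V.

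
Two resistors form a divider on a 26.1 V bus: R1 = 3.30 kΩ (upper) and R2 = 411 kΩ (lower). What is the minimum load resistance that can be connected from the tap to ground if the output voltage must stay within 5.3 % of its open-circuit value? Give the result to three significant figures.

R_L(min) ≈ 58.5 kΩ

Output resistance R_th = R1‖R2 = (3.30 × 411)/414.3 = 3.274 kΩ.
The fractional drop is R_th/(R_th + R_L); requiring this ≤ 0.0530 gives R_L ≥ R_th(1/0.0530 − 1) = 3.274 × 17.87 = 58.5 kΩ.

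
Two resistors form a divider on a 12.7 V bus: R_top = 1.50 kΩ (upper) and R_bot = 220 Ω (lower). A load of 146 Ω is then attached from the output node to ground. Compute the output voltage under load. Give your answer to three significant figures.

The load sits in parallel with R_bot: R_bot‖R_L = (220 × 146) / (220 + 146) = 87.76 Ω.
V_out = 12.7 × 87.76 / (1500 + 87.76) = 12.7 × 87.76/1588 = 0.702 V.
(Unloaded it would have been 1.62 V.)

V_out ≈ 0.702 V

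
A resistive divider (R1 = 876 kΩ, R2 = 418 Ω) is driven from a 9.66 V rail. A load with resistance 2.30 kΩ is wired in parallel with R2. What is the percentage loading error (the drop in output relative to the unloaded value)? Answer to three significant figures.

15.4 %

Unloaded V = 9.66 × 418/876400 = 0.004607 V.
Loaded: R2‖R_L = 353.7 Ω, giving V = 9.66 × 353.7/876400 = 0.003899 V.
Drop = (0.004607 − 0.003899) / 0.004607 = 15.4 %.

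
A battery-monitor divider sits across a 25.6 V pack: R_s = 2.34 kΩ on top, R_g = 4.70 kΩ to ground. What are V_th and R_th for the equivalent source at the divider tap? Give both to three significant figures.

V_th = 17.1 V, R_th = 1.56 kΩ

V_th is the open-circuit tap voltage: 25.6 × 4.70/(2.34 + 4.70) = 17.1 V.
With the supply zeroed, R_s and R_g appear in parallel from the tap: R_th = R_s‖R_g = (2.34 × 4.70)/7.040 = 1.56 kΩ.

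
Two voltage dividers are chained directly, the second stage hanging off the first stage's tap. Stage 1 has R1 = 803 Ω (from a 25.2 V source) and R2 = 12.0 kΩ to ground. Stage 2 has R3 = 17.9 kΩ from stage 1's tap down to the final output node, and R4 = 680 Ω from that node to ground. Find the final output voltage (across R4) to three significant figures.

Stage 2 presents R3+R4 = 18580 Ω as a load on stage 1's tap.
Stage 1's lower leg becomes R2‖(R3+R4) = 7291 Ω, so V_mid = 25.2 × 7291/8094 = 22.70 V.
Stage 2 is itself unloaded: V_out = V_mid × R4/(R3+R4) = 22.70 × 680/18580 = 0.831 V.

V_out ≈ 0.831 V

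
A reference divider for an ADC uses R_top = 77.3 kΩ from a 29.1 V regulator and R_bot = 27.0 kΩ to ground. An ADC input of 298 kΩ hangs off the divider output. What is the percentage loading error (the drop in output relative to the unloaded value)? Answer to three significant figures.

6.29 %

The divider's output (Thévenin) resistance is R_top‖R_bot = 20.01 kΩ.
Fractional drop under load = R_th/(R_th + R_L) = 20.01 / (20.01 + 298) = 0.06292.
So the output falls by 6.29 %.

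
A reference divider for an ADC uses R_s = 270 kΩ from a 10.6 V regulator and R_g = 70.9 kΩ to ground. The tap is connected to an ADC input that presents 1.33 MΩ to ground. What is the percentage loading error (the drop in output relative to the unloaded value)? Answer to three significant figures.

The divider's output (Thévenin) resistance is R_s‖R_g = 56.15 kΩ.
Fractional drop under load = R_th/(R_th + R_L) = 56.15 / (56.15 + 1330) = 0.04051.
So the output falls by 4.05 %.

4.05 %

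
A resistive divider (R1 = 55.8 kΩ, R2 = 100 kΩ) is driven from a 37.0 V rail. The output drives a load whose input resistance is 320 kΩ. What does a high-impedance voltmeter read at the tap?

The load sits in parallel with R2: R2‖R_L = (100 × 320) / (100 + 320) = 76.19 kΩ.
V_out = 37.0 × 76.19 / (55.8 + 76.19) = 37.0 × 76.19/132.0 = 21.4 V.

V_out ≈ 21.4 V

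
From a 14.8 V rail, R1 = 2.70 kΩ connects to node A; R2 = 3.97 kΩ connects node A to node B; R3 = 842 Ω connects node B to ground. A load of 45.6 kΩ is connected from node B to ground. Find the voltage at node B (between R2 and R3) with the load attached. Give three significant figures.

V ≈ 1.63 V

At node B, R3 is in parallel with the load: R3‖R_L = 826.7 Ω.
Below node A the resistance is R2 + (R3‖R_L) = 4797 Ω, so V_A = 14.8 × 4797/7497 = 9.470 V.
Then V_B = V_A × (R3‖R_L)/(R2 + R3‖R_L) = 9.470 × 826.7/4797 = 1.63 V.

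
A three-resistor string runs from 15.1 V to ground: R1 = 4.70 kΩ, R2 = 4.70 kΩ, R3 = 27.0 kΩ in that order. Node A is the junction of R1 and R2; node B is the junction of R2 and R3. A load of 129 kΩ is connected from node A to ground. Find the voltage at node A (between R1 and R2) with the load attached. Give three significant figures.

V ≈ 12.7 V

Below node A the series string R2+R3 = 31.70 kΩ sits in parallel with the 129 kΩ load: 25.45 kΩ.
V_A = 15.1 × 25.45/(4.70 + 25.45) = 12.7 V.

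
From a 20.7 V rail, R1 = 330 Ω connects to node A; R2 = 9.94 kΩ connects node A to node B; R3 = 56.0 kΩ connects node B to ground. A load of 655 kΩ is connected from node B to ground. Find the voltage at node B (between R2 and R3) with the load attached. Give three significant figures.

V ≈ 17.3 V

At node B, R3 is in parallel with the load: R3‖R_L = 51590 Ω.
Below node A the resistance is R2 + (R3‖R_L) = 61530 Ω, so V_A = 20.7 × 61530/61860 = 20.59 V.
Then V_B = V_A × (R3‖R_L)/(R2 + R3‖R_L) = 20.59 × 51590/61530 = 17.3 V.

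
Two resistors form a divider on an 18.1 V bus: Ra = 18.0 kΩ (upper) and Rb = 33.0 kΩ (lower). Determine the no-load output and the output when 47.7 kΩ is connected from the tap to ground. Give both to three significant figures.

Open-circuit: V = 18.1 × 33.0/(18.0 + 33.0) = 11.7 V.
With the load, Rb becomes Rb‖R_L = 19.51 kΩ, so V = 18.1 × 19.51/37.51 = 9.41 V.

Unloaded: 11.7 V; loaded: 9.41 V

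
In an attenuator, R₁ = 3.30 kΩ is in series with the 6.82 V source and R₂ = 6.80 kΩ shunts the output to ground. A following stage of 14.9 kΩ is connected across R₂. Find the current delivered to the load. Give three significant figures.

R₂‖R_L = 4.669 kΩ; V_out = 6.82 × 4.669/7.969 = 3.996 V.
I_L = V_out / R_L = 3.996 / 14.9 kΩ = 0.268 mA.

I_L ≈ 0.268 mA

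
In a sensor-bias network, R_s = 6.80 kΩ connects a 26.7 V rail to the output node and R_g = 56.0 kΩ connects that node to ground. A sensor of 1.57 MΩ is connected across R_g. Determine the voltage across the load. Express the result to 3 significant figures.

V_out ≈ 23.7 V

The load sits in parallel with R_g: R_g‖R_L = (56.0 × 1570) / (56.0 + 1570) = 54.07 kΩ.
V_out = 26.7 × 54.07 / (6.80 + 54.07) = 26.7 × 54.07/60.87 = 23.7 V.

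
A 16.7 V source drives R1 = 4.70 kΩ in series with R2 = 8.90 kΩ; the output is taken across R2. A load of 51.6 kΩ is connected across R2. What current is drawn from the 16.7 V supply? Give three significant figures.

R2‖R_L = 7.591 kΩ, so the source sees R1 + R2‖R_L = 12.29 kΩ.
I = 16.7 V / 12.29 kΩ = 1.36 mA.

I ≈ 1.36 mA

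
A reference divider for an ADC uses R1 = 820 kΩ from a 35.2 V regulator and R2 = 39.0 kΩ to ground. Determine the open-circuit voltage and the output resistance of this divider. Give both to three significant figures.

V_th is the open-circuit tap voltage: 35.2 × 39.0/(820 + 39.0) = 1.60 V.
With the supply zeroed, R1 and R2 appear in parallel from the tap: R_th = R1‖R2 = (820 × 39.0)/859.0 = 37.2 kΩ.

V_th = 1.60 V, R_th = 37.2 kΩ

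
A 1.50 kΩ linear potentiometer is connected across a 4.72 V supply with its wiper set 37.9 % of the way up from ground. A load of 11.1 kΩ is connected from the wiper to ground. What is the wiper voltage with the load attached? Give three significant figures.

V ≈ 1.73 V

The wiper splits the pot into (1−α)R = 931.5 Ω above and αR = 568.5 Ω below.
Lower section ‖ load = 540.8 Ω.
V_wiper = 4.72 × 540.8/(931.5 + 540.8) = 1.73 V.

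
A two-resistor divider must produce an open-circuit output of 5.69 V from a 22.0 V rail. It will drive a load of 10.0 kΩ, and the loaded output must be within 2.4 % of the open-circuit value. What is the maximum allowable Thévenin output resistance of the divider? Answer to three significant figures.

R_th ≤ 246 Ω

Loading drop = R_th/(R_th + R_L) ≤ 0.0240, so R_th ≤ R_L · ε/(1−ε) = 10.0 kΩ × 0.0240/0.9760 = 246 Ω.
(Any R1, R2 with R2/(R1+R2) = 0.259 and R1‖R2 ≤ 246 Ω will meet the spec.)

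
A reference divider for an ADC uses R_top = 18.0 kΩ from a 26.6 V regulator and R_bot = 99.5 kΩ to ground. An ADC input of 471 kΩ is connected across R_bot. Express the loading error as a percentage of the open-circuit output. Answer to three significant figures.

The divider's output (Thévenin) resistance is R_top‖R_bot = 15.24 kΩ.
Fractional drop under load = R_th/(R_th + R_L) = 15.24 / (15.24 + 471) = 0.03135.
So the output falls by 3.13 %.

3.13 %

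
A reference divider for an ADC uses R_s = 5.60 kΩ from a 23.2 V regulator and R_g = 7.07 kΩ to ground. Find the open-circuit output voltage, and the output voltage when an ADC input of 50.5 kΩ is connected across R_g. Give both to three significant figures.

Open-circuit: V = 23.2 × 7.07/(5.60 + 7.07) = 12.9 V.
With the load, R_g becomes R_g‖R_L = 6.202 kΩ, so V = 23.2 × 6.202/11.80 = 12.2 V.

Unloaded: 12.9 V; loaded: 12.2 V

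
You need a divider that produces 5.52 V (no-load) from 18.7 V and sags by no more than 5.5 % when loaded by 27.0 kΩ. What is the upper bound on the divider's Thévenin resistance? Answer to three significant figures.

R_th ≤ 1.57 kΩ

Loading drop = R_th/(R_th + R_L) ≤ 0.0550, so R_th ≤ R_L · ε/(1−ε) = 27.0 kΩ × 0.0550/0.9450 = 1.57 kΩ.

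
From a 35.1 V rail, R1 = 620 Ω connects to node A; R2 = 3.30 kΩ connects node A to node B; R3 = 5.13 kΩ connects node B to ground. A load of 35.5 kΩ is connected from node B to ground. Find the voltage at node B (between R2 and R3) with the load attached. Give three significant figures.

V ≈ 18.7 V

At node B, R3 is in parallel with the load: R3‖R_L = 4482 Ω.
Below node A the resistance is R2 + (R3‖R_L) = 7782 Ω, so V_A = 35.1 × 7782/8402 = 32.51 V.
Then V_B = V_A × (R3‖R_L)/(R2 + R3‖R_L) = 32.51 × 4482/7782 = 18.7 V.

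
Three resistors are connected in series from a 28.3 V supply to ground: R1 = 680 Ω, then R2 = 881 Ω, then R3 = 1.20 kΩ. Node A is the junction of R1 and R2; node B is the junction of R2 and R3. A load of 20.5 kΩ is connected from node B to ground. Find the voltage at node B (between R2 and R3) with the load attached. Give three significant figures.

V ≈ 11.9 V

At node B, R3 is in parallel with the load: R3‖R_L = 1134 Ω.
Below node A the resistance is R2 + (R3‖R_L) = 2015 Ω, so V_A = 28.3 × 2015/2695 = 21.16 V.
Then V_B = V_A × (R3‖R_L)/(R2 + R3‖R_L) = 21.16 × 1134/2015 = 11.9 V.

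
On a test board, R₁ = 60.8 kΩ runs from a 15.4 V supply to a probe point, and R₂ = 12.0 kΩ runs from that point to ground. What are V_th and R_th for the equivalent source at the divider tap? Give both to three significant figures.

V_th = 2.54 V, R_th = 10.0 kΩ

V_th is the open-circuit tap voltage: 15.4 × 12.0/(60.8 + 12.0) = 2.54 V.
With the supply zeroed, R₁ and R₂ appear in parallel from the tap: R_th = R₁‖R₂ = (60.8 × 12.0)/72.80 = 10.0 kΩ.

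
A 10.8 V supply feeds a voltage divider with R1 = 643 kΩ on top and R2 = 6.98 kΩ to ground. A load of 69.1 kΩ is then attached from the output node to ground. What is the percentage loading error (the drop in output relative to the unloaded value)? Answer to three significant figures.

The divider's output (Thévenin) resistance is R1‖R2 = 6.905 kΩ.
Fractional drop under load = R_th/(R_th + R_L) = 6.905 / (6.905 + 69.1) = 0.09085.
So the output falls by 9.08 %.

9.08 %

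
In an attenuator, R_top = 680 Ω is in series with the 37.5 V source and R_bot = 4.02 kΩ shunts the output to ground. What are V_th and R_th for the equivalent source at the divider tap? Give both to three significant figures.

V_th = 32.1 V, R_th = 582 Ω

V_th is the open-circuit tap voltage: 37.5 × 4020/(680 + 4020) = 32.1 V.
With the supply zeroed, R_top and R_bot appear in parallel from the tap: R_th = R_top‖R_bot = (680 × 4020)/4700 = 582 Ω.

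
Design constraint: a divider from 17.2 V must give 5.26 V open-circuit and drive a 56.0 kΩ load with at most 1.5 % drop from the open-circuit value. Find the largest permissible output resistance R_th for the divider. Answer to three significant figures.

Loading drop = R_th/(R_th + R_L) ≤ 0.0150, so R_th ≤ R_L · ε/(1−ε) = 56.0 kΩ × 0.0150/0.9850 = 853 Ω.

R_th ≤ 853 Ω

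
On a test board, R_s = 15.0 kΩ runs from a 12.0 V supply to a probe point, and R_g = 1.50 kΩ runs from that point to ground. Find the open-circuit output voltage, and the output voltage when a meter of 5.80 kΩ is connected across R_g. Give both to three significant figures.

Unloaded: 1.09 V; loaded: 0.883 V

Open-circuit: V = 12.0 × 1.50/(15.0 + 1.50) = 1.09 V.
With the load, R_g becomes R_g‖R_L = 1.192 kΩ, so V = 12.0 × 1.192/16.19 = 0.883 V.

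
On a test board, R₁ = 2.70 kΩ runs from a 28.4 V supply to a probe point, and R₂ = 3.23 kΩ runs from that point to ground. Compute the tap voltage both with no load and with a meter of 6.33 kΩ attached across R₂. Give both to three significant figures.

Open-circuit: V = 28.4 × 3.23/(2.70 + 3.23) = 15.5 V.
With the load, R₂ becomes R₂‖R_L = 2.139 kΩ, so V = 28.4 × 2.139/4.839 = 12.6 V.

Unloaded: 15.5 V; loaded: 12.6 V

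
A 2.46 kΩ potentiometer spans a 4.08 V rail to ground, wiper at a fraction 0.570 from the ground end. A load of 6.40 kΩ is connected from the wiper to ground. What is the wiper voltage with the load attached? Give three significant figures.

V ≈ 2.13 V

The wiper splits the pot into (1−α)R = 1.058 kΩ above and αR = 1.402 kΩ below.
Lower section ‖ load = 1.150 kΩ.
V_wiper = 4.08 × 1.150/(1.058 + 1.150) = 2.13 V.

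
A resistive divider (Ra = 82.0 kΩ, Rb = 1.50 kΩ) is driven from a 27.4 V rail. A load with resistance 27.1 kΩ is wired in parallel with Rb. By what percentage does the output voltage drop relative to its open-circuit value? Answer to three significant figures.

The divider's output (Thévenin) resistance is Ra‖Rb = 1.473 kΩ.
Fractional drop under load = R_th/(R_th + R_L) = 1.473 / (1.473 + 27.1) = 0.05155.
So the output falls by 5.16 %.

5.16 %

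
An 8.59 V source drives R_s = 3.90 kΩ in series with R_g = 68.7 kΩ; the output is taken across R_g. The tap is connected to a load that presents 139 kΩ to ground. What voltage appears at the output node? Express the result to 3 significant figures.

V_out ≈ 7.92 V

The load sits in parallel with R_g: R_g‖R_L = (68.7 × 139) / (68.7 + 139) = 45.98 kΩ.
V_out = 8.59 × 45.98 / (3.90 + 45.98) = 8.59 × 45.98/49.88 = 7.92 V.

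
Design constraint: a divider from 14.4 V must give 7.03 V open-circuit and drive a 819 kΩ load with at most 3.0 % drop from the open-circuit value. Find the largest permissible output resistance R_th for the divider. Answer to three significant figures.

Loading drop = R_th/(R_th + R_L) ≤ 0.0300, so R_th ≤ R_L · ε/(1−ε) = 819 kΩ × 0.0300/0.9700 = 25.3 kΩ.

R_th ≤ 25.3 kΩ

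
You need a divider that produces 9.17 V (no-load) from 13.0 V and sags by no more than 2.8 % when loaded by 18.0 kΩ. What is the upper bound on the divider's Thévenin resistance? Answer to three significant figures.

R_th ≤ 519 Ω

Loading drop = R_th/(R_th + R_L) ≤ 0.0280, so R_th ≤ R_L · ε/(1−ε) = 18.0 kΩ × 0.0280/0.9720 = 519 Ω.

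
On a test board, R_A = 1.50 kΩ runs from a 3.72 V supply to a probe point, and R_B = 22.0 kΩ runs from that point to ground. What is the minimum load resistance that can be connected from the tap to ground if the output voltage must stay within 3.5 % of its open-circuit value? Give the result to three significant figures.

R_L(min) ≈ 38.7 kΩ

Output resistance R_th = R_A‖R_B = (1.50 × 22.0)/23.50 = 1.404 kΩ.
The fractional drop is R_th/(R_th + R_L); requiring this ≤ 0.0350 gives R_L ≥ R_th(1/0.0350 − 1) = 1.404 × 27.57 = 38.7 kΩ.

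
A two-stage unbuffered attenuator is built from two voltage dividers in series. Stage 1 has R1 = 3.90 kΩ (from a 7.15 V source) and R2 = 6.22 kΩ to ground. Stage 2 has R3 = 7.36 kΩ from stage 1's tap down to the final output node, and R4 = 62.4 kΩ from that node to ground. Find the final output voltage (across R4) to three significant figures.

Stage 2 presents R3+R4 = 69.76 kΩ as a load on stage 1's tap.
Stage 1's lower leg becomes R2‖(R3+R4) = 5.711 kΩ, so V_mid = 7.15 × 5.711/9.611 = 4.249 V.
Stage 2 is itself unloaded: V_out = V_mid × R4/(R3+R4) = 4.249 × 62.4/69.76 = 3.80 V.

V_out ≈ 3.80 V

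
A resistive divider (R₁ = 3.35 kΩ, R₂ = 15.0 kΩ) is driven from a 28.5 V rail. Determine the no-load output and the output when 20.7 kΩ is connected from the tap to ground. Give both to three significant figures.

Open-circuit: V = 28.5 × 15.0/(3.35 + 15.0) = 23.3 V.
With the load, R₂ becomes R₂‖R_L = 8.697 kΩ, so V = 28.5 × 8.697/12.05 = 20.6 V.

Unloaded: 23.3 V; loaded: 20.6 V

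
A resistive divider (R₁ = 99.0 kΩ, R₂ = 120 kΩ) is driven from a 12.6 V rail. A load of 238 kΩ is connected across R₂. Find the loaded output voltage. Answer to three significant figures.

V_out ≈ 5.62 V

The load sits in parallel with R₂: R₂‖R_L = (120 × 238) / (120 + 238) = 79.78 kΩ.
V_out = 12.6 × 79.78 / (99.0 + 79.78) = 12.6 × 79.78/178.8 = 5.62 V.
(Unloaded it would have been 6.90 V.)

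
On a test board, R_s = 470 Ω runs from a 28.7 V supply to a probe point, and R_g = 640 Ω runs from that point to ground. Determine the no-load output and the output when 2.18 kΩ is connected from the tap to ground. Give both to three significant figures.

Open-circuit: V = 28.7 × 640/(470 + 640) = 16.5 V.
With the load, R_g becomes R_g‖R_L = 494.8 Ω, so V = 28.7 × 494.8/964.8 = 14.7 V.

Unloaded: 16.5 V; loaded: 14.7 V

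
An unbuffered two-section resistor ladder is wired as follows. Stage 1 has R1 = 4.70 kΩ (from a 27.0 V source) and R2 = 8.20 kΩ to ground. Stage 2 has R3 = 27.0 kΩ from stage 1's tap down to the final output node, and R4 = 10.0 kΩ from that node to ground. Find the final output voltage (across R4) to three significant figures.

V_out ≈ 4.29 V

Stage 2 presents R3+R4 = 37.00 kΩ as a load on stage 1's tap.
Stage 1's lower leg becomes R2‖(R3+R4) = 6.712 kΩ, so V_mid = 27.0 × 6.712/11.41 = 15.88 V.
Stage 2 is itself unloaded: V_out = V_mid × R4/(R3+R4) = 15.88 × 10.0/37.00 = 4.29 V.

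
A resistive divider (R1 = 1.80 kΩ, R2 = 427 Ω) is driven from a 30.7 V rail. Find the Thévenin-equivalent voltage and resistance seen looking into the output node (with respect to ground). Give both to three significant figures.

V_th is the open-circuit tap voltage: 30.7 × 427/(1800 + 427) = 5.89 V.
With the supply zeroed, R1 and R2 appear in parallel from the tap: R_th = R1‖R2 = (1800 × 427)/2227 = 345 Ω.

V_th = 5.89 V, R_th = 345 Ω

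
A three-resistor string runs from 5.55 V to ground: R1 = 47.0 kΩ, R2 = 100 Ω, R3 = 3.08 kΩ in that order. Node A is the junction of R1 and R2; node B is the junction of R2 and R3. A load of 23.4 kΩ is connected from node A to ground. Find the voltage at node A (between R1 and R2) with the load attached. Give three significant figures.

V ≈ 0.312 V

Below node A the series string R2+R3 = 3180 Ω sits in parallel with the 23400 Ω load: 2800 Ω.
V_A = 5.55 × 2800/(47000 + 2800) = 0.312 V.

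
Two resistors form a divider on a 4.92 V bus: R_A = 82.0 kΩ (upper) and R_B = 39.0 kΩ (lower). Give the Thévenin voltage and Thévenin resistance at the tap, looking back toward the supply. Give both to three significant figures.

V_th is the open-circuit tap voltage: 4.92 × 39.0/(82.0 + 39.0) = 1.59 V.
With the supply zeroed, R_A and R_B appear in parallel from the tap: R_th = R_A‖R_B = (82.0 × 39.0)/121.0 = 26.4 kΩ.

V_th = 1.59 V, R_th = 26.4 kΩ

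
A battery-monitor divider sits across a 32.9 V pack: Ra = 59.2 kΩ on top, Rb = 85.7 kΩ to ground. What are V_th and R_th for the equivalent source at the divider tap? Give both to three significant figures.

V_th is the open-circuit tap voltage: 32.9 × 85.7/(59.2 + 85.7) = 19.5 V.
With the supply zeroed, Ra and Rb appear in parallel from the tap: R_th = Ra‖Rb = (59.2 × 85.7)/144.9 = 35.0 kΩ.

V_th = 19.5 V, R_th = 35.0 kΩ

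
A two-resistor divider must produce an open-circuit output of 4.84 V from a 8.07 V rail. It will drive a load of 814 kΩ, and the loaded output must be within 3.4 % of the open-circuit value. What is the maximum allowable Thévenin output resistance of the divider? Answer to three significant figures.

Loading drop = R_th/(R_th + R_L) ≤ 0.0340, so R_th ≤ R_L · ε/(1−ε) = 814 kΩ × 0.0340/0.9660 = 28.7 kΩ.

R_th ≤ 28.7 kΩ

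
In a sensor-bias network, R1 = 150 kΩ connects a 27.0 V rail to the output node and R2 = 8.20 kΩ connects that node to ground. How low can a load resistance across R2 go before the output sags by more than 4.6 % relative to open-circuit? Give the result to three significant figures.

R_L(min) ≈ 161 kΩ

Output resistance R_th = R1‖R2 = (150 × 8.20)/158.2 = 7.775 kΩ.
The fractional drop is R_th/(R_th + R_L); requiring this ≤ 0.0460 gives R_L ≥ R_th(1/0.0460 − 1) = 7.775 × 20.74 = 161 kΩ.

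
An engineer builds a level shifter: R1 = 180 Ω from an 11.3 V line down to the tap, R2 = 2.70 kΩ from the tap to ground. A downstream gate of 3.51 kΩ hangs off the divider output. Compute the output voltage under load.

V_out ≈ 10.1 V

The load sits in parallel with R2: R2‖R_L = (2700 × 3510) / (2700 + 3510) = 1526 Ω.
V_out = 11.3 × 1526 / (180 + 1526) = 11.3 × 1526/1706 = 10.1 V.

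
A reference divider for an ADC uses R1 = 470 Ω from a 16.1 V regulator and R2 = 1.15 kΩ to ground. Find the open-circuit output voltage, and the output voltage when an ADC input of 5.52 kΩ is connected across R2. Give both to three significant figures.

Open-circuit: V = 16.1 × 1150/(470 + 1150) = 11.4 V.
With the load, R2 becomes R2‖R_L = 951.7 Ω, so V = 16.1 × 951.7/1422 = 10.8 V.

Unloaded: 11.4 V; loaded: 10.8 V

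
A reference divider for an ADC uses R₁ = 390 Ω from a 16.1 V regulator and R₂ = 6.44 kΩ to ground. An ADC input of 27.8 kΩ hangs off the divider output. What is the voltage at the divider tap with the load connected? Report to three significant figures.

The load sits in parallel with R₂: R₂‖R_L = (6440 × 27800) / (6440 + 27800) = 5229 Ω.
V_out = 16.1 × 5229 / (390 + 5229) = 16.1 × 5229/5619 = 15.0 V.

V_out ≈ 15.0 V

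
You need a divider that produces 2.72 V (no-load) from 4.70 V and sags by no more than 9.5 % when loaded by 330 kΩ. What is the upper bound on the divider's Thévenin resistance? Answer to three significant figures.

R_th ≤ 34.6 kΩ

Loading drop = R_th/(R_th + R_L) ≤ 0.0950, so R_th ≤ R_L · ε/(1−ε) = 330 kΩ × 0.0950/0.9050 = 34.6 kΩ.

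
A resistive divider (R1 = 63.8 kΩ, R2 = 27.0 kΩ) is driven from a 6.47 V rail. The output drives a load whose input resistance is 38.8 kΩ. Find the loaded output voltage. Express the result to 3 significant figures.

The load sits in parallel with R2: R2‖R_L = (27.0 × 38.8) / (27.0 + 38.8) = 15.92 kΩ.
V_out = 6.47 × 15.92 / (63.8 + 15.92) = 6.47 × 15.92/79.72 = 1.29 V.

V_out ≈ 1.29 V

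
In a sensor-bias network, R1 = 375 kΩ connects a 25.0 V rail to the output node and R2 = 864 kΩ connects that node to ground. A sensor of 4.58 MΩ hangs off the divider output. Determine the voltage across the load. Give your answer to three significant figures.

The load sits in parallel with R2: R2‖R_L = (864 × 4580) / (864 + 4580) = 726.9 kΩ.
V_out = 25.0 × 726.9 / (375 + 726.9) = 25.0 × 726.9/1102 = 16.5 V.

V_out ≈ 16.5 V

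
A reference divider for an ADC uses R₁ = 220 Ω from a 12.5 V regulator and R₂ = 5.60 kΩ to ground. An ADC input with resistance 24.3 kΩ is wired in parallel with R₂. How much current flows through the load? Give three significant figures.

R₂‖R_L = 4551 Ω; V_out = 12.5 × 4551/4771 = 11.92 V.
I_L = V_out / R_L = 11.92 / 24.3 kΩ = 0.491 mA.

I_L ≈ 0.491 mA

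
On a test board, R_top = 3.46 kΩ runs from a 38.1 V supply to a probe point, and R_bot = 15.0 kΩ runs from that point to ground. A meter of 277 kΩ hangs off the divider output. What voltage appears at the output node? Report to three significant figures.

The load sits in parallel with R_bot: R_bot‖R_L = (15.0 × 277) / (15.0 + 277) = 14.23 kΩ.
V_out = 38.1 × 14.23 / (3.46 + 14.23) = 38.1 × 14.23/17.69 = 30.6 V.

V_out ≈ 30.6 V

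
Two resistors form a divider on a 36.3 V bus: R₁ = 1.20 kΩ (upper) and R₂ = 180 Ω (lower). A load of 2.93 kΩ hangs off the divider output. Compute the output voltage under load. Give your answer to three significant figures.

The load sits in parallel with R₂: R₂‖R_L = (180 × 2930) / (180 + 2930) = 169.6 Ω.
V_out = 36.3 × 169.6 / (1200 + 169.6) = 36.3 × 169.6/1370 = 4.49 V.

V_out ≈ 4.49 V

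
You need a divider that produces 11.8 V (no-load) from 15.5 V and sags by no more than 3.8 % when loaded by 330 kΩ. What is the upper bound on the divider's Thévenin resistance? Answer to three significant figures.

R_th ≤ 13.0 kΩ

Loading drop = R_th/(R_th + R_L) ≤ 0.0380, so R_th ≤ R_L · ε/(1−ε) = 330 kΩ × 0.0380/0.9620 = 13.0 kΩ.
(Any R1, R2 with R2/(R1+R2) = 0.761 and R1‖R2 ≤ 13.0 kΩ will meet the spec.)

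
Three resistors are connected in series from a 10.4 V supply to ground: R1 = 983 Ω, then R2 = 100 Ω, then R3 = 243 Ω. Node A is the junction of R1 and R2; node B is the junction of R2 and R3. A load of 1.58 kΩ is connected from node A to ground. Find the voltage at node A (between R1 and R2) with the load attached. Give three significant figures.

V ≈ 2.32 V

Below node A the series string R2+R3 = 343.0 Ω sits in parallel with the 1580 Ω load: 281.8 Ω.
V_A = 10.4 × 281.8/(983 + 281.8) = 2.32 V.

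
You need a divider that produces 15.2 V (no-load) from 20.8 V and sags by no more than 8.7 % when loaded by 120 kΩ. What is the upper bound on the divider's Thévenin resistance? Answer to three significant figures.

Loading drop = R_th/(R_th + R_L) ≤ 0.0870, so R_th ≤ R_L · ε/(1−ε) = 120 kΩ × 0.0870/0.9130 = 11.4 kΩ.

R_th ≤ 11.4 kΩ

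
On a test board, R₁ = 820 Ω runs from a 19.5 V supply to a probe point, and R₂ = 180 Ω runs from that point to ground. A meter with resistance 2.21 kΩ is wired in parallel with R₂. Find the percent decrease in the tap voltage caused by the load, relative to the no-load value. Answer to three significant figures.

The divider's output (Thévenin) resistance is R₁‖R₂ = 147.6 Ω.
Fractional drop under load = R_th/(R_th + R_L) = 147.6 / (147.6 + 2210) = 0.06261.
So the output falls by 6.26 %.

6.26 %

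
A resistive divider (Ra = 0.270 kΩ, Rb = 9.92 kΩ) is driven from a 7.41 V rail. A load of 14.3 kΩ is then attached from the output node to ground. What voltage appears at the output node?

V_out ≈ 7.08 V

The load sits in parallel with Rb: Rb‖R_L = (9920 × 14300) / (9920 + 14300) = 5857 Ω.
V_out = 7.41 × 5857 / (270 + 5857) = 7.41 × 5857/6127 = 7.08 V.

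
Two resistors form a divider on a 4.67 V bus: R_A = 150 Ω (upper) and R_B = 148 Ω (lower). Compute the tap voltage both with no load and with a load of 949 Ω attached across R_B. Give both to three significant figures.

Unloaded: 2.32 V; loaded: 2.15 V

Open-circuit: V = 4.67 × 148/(150 + 148) = 2.32 V.
With the load, R_B becomes R_B‖R_L = 128.0 Ω, so V = 4.67 × 128.0/278.0 = 2.15 V.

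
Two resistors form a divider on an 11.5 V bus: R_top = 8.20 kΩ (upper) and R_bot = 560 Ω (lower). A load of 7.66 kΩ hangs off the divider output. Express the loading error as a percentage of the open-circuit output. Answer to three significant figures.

The divider's output (Thévenin) resistance is R_top‖R_bot = 524.2 Ω.
Fractional drop under load = R_th/(R_th + R_L) = 524.2 / (524.2 + 7660) = 0.06405.
So the output falls by 6.41 %.

6.41 %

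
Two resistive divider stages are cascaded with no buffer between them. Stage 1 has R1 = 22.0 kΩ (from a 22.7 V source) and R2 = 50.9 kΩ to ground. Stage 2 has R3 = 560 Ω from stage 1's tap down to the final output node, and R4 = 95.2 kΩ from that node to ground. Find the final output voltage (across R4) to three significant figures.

V_out ≈ 13.6 V

Stage 2 presents R3+R4 = 95760 Ω as a load on stage 1's tap.
Stage 1's lower leg becomes R2‖(R3+R4) = 33230 Ω, so V_mid = 22.7 × 33230/55230 = 13.66 V.
Stage 2 is itself unloaded: V_out = V_mid × R4/(R3+R4) = 13.66 × 95200/95760 = 13.6 V.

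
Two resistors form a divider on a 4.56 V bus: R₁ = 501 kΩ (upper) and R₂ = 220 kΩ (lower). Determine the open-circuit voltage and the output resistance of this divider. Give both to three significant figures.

V_th is the open-circuit tap voltage: 4.56 × 220/(501 + 220) = 1.39 V.
With the supply zeroed, R₁ and R₂ appear in parallel from the tap: R_th = R₁‖R₂ = (501 × 220)/721.0 = 153 kΩ.

V_th = 1.39 V, R_th = 153 kΩ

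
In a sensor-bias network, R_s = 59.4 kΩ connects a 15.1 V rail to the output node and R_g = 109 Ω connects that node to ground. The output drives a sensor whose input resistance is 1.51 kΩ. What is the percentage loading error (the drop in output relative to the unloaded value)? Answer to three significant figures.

6.72 %

The divider's output (Thévenin) resistance is R_s‖R_g = 108.8 Ω.
Fractional drop under load = R_th/(R_th + R_L) = 108.8 / (108.8 + 1510) = 0.06721.
So the output falls by 6.72 %.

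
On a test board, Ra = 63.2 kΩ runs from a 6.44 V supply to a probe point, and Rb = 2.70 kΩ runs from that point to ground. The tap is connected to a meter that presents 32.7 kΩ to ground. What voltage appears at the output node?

The load sits in parallel with Rb: Rb‖R_L = (2.70 × 32.7) / (2.70 + 32.7) = 2.494 kΩ.
V_out = 6.44 × 2.494 / (63.2 + 2.494) = 6.44 × 2.494/65.69 = 0.244 V.
(Unloaded it would have been 0.264 V.)

V_out ≈ 0.244 V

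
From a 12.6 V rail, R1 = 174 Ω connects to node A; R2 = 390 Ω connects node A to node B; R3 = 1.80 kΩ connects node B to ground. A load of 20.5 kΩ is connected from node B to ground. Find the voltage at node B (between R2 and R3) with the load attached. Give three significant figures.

At node B, R3 is in parallel with the load: R3‖R_L = 1655 Ω.
Below node A the resistance is R2 + (R3‖R_L) = 2045 Ω, so V_A = 12.6 × 2045/2219 = 11.61 V.
Then V_B = V_A × (R3‖R_L)/(R2 + R3‖R_L) = 11.61 × 1655/2045 = 9.40 V.

V ≈ 9.40 V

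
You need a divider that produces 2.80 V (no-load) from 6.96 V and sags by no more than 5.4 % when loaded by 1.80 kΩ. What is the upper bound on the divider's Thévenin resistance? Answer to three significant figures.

Loading drop = R_th/(R_th + R_L) ≤ 0.0540, so R_th ≤ R_L · ε/(1−ε) = 1.80 kΩ × 0.0540/0.9460 = 103 Ω.
(Any R1, R2 with R2/(R1+R2) = 0.402 and R1‖R2 ≤ 103 Ω will meet the spec.)

R_th ≤ 103 Ω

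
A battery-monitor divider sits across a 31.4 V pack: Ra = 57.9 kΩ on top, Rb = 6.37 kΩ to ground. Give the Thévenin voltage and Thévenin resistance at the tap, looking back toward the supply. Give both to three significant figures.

V_th = 3.11 V, R_th = 5.74 kΩ

V_th is the open-circuit tap voltage: 31.4 × 6.37/(57.9 + 6.37) = 3.11 V.
With the supply zeroed, Ra and Rb appear in parallel from the tap: R_th = Ra‖Rb = (57.9 × 6.37)/64.27 = 5.74 kΩ.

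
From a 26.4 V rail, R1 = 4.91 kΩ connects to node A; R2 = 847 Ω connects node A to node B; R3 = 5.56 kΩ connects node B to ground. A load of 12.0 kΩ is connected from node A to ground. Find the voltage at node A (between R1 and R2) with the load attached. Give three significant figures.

V ≈ 12.1 V

Below node A the series string R2+R3 = 6407 Ω sits in parallel with the 12000 Ω load: 4177 Ω.
V_A = 26.4 × 4177/(4910 + 4177) = 12.1 V.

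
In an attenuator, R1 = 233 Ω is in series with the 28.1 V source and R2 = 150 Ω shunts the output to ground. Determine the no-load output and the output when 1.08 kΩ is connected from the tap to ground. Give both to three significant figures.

Open-circuit: V = 28.1 × 150/(233 + 150) = 11.0 V.
With the load, R2 becomes R2‖R_L = 131.7 Ω, so V = 28.1 × 131.7/364.7 = 10.1 V.

Unloaded: 11.0 V; loaded: 10.1 V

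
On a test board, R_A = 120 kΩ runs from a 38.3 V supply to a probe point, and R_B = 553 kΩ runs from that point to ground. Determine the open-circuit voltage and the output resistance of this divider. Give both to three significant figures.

V_th = 31.5 V, R_th = 98.6 kΩ

V_th is the open-circuit tap voltage: 38.3 × 553/(120 + 553) = 31.5 V.
With the supply zeroed, R_A and R_B appear in parallel from the tap: R_th = R_A‖R_B = (120 × 553)/673.0 = 98.6 kΩ.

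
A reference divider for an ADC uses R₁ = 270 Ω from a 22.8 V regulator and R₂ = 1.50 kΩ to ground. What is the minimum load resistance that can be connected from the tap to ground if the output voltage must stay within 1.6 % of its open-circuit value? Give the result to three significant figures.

R_L(min) ≈ 14.1 kΩ

Output resistance R_th = R₁‖R₂ = (270 × 1500)/1770 = 228.8 Ω.
The fractional drop is R_th/(R_th + R_L); requiring this ≤ 0.0160 gives R_L ≥ R_th(1/0.0160 − 1) = 228.8 × 61.50 = 14.1 kΩ.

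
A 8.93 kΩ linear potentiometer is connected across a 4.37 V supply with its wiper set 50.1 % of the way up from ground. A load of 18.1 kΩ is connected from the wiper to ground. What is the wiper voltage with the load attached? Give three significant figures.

V ≈ 1.95 V

The wiper splits the pot into (1−α)R = 4.456 kΩ above and αR = 4.474 kΩ below.
Lower section ‖ load = 3.587 kΩ.
V_wiper = 4.37 × 3.587/(4.456 + 3.587) = 1.95 V.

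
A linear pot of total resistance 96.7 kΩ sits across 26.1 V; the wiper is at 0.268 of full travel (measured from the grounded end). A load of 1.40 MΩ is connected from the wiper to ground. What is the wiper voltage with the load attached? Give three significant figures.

V ≈ 6.90 V

The wiper splits the pot into (1−α)R = 70.78 kΩ above and αR = 25.92 kΩ below.
Lower section ‖ load = 25.44 kΩ.
V_wiper = 26.1 × 25.44/(70.78 + 25.44) = 6.90 V.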